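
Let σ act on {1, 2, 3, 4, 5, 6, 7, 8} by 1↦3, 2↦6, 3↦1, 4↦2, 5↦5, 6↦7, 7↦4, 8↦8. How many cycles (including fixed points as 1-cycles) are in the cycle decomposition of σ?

4

Cycle decomposition: (1 3) (2 6 7 4) (5) (8).
4 cycles.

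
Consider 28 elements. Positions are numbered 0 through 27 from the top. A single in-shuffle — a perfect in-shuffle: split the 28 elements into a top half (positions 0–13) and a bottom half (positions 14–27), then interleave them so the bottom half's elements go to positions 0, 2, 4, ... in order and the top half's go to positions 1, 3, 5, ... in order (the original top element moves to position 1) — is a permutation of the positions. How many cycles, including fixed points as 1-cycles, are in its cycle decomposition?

Trace each unvisited position around until it returns:
(0 1 3 7 15 2 ... len 28)
1 cycle in total.

1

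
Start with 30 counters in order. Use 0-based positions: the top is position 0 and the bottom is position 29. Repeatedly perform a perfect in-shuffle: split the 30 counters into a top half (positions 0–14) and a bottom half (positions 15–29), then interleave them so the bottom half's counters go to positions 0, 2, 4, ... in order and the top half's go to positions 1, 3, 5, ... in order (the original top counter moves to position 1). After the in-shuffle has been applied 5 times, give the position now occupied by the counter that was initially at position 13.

13

Track the counter's position through each in-shuffle:
13 → 27 → 24 → 18 → 6 → 13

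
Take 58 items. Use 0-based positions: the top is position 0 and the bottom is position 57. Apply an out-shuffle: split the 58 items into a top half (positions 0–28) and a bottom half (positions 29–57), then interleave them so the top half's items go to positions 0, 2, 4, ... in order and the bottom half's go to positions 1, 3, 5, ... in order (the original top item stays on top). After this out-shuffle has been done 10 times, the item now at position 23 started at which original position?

17

Work backwards from position 23, undoing one out-shuffle at a time:
23 ← 40 ← 20 ← 10 ← 5 ← 31 ← 44 ← 22 ← 11 ← 34 ← 17
So the item now at position 23 started at position 17.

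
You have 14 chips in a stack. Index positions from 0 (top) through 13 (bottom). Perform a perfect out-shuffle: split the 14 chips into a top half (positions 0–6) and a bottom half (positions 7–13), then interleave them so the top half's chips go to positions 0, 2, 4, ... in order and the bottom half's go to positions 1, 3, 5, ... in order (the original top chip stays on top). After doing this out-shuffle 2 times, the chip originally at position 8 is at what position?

Track the chip's position through each out-shuffle:
8 → 3 → 6

6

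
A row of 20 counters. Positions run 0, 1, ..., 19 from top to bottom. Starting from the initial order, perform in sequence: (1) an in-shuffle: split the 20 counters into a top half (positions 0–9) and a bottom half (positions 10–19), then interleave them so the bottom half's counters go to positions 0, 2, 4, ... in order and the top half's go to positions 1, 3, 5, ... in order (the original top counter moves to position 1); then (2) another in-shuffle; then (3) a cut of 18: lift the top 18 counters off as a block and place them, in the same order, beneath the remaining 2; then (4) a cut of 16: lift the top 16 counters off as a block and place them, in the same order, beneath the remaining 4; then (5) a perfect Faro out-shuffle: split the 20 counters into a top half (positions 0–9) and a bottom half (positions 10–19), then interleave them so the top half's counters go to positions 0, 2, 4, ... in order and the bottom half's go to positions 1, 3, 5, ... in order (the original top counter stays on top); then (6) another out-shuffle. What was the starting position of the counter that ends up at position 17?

0

Undo the operations in reverse order, starting from position 17:
  undo op 6 (out-shuffle, from bottom half): 17 ← 18
  undo op 5 (out-shuffle, from top half): 18 ← 9
  undo op 4 (cut 16): 9 ← 5
  undo op 3 (cut 18): 5 ← 3
  undo op 2 (in-shuffle, from top half): 3 ← 1
  undo op 1 (in-shuffle, from top half): 1 ← 0
So the counter at position 17 came from original position 0.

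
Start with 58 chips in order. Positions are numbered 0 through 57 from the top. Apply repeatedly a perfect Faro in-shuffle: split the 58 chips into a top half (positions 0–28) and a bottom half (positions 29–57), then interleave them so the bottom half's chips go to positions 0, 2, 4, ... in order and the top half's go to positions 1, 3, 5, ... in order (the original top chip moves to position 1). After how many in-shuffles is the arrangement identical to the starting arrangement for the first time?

58

The in-shuffle permutes the 58 positions with cycle lengths [58].
Every chip is home exactly when every cycle has completed a whole number of laps, i.e. after lcm(58) = 58 in-shuffles.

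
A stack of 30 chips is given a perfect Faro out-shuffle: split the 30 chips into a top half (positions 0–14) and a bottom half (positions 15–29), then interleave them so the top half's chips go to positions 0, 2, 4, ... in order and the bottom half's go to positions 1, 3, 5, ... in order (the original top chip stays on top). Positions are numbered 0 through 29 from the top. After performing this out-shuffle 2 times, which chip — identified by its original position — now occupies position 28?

Work backwards from position 28, undoing one out-shuffle at a time:
28 ← 14 ← 7
So the chip now at position 28 started at position 7.

7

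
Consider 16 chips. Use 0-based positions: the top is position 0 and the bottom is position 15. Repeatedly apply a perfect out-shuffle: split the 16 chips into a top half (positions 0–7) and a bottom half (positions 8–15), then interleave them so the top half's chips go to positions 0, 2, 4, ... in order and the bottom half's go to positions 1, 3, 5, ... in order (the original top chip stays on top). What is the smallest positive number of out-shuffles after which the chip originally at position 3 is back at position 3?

Follow position 3 under repeated out-shuffles:
3 → 6 → 12 → 9 → 3
It first returns after 4 out-shuffles.

4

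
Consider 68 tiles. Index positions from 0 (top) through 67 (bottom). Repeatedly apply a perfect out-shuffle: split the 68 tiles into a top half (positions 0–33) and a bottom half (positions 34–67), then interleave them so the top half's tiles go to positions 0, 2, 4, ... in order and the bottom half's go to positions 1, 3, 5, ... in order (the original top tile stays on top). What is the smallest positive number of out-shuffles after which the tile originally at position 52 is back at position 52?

66

Follow position 52 under repeated out-shuffles:
52 → 37 → 7 → 14 → 28 → 56 → 45 → 23 → ... → 52 (length 66)
It first returns after 66 out-shuffles.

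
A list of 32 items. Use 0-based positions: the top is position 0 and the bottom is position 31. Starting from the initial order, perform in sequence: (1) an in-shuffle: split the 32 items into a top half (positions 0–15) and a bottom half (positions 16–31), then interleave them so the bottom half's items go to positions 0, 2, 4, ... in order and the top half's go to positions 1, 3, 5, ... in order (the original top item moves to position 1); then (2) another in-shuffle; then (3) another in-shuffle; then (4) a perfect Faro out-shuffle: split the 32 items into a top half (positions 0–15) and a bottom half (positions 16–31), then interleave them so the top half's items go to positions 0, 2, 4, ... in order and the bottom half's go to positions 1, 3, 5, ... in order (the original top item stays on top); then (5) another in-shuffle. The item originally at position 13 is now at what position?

16

Track the item from position 13 forward through each operation:
  after op 1 (in-shuffle): 13 → 27
  after op 2 (in-shuffle): 27 → 22
  after op 3 (in-shuffle): 22 → 12
  after op 4 (out-shuffle): 12 → 24
  after op 5 (in-shuffle): 24 → 16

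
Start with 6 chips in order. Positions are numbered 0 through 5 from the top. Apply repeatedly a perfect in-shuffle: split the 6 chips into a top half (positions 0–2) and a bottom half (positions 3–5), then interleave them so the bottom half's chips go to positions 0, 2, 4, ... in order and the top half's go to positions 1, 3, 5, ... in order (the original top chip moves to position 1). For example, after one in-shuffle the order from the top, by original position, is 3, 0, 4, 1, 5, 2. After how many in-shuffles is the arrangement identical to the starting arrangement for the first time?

3

The in-shuffle permutes the 6 positions with cycle lengths [3, 3].
Every chip is home exactly when every cycle has completed a whole number of laps, i.e. after lcm(3) = 3 in-shuffles.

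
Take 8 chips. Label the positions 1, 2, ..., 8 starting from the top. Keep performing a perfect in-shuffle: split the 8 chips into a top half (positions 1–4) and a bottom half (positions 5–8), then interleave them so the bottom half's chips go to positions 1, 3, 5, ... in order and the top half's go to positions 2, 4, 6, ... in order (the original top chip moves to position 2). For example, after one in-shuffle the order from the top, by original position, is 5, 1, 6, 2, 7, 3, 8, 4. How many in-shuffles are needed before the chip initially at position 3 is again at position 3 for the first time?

2

Follow position 3 under repeated in-shuffles:
3 → 6 → 3
It first returns after 2 in-shuffles.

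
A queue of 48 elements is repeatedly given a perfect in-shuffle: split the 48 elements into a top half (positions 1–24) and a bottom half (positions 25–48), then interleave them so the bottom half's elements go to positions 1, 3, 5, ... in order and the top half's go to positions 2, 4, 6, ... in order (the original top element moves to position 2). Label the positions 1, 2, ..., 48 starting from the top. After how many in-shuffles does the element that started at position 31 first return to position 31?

21

Follow position 31 under repeated in-shuffles:
31 → 13 → 26 → 3 → 6 → 12 → 24 → 48 → ... → 31 (length 21)
It first returns after 21 in-shuffles.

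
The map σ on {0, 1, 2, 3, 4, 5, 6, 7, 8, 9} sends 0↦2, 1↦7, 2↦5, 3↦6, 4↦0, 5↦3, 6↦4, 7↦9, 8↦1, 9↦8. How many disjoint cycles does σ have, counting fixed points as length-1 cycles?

2

Cycle decomposition: (0 2 5 3 6 4) (1 7 9 8).
2 cycles.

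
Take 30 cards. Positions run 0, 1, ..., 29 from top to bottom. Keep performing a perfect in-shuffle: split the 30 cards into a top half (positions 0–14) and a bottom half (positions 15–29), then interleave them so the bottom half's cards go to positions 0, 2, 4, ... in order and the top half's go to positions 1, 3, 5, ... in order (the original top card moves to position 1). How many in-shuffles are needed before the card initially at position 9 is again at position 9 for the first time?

5

Follow position 9 under repeated in-shuffles:
9 → 19 → 8 → 17 → 4 → 9
It first returns after 5 in-shuffles.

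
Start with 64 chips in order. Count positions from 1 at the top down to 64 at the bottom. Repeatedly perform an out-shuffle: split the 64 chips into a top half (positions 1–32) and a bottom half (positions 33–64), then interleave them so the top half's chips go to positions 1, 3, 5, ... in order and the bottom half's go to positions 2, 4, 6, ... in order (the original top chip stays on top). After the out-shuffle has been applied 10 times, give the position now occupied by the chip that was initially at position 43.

Track the chip's position through each out-shuffle:
43 → 22 → 43 → 22 → 43 → 22 → 43 → 22 → 43 → 22 → 43

43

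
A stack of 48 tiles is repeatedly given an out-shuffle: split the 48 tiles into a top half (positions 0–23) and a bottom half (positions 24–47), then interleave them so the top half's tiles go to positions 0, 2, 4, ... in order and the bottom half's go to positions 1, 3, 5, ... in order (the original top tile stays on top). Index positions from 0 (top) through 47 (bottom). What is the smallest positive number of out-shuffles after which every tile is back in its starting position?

The out-shuffle permutes the 48 positions with cycle lengths [1, 1, 23, 23].
Every tile is home exactly when every cycle has completed a whole number of laps, i.e. after lcm(1, 23) = 23 out-shuffles.

23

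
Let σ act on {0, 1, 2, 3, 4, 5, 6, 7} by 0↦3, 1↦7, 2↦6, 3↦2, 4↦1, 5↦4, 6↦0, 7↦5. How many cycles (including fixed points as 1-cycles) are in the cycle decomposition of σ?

2

Cycle decomposition: (0 3 2 6) (1 7 5 4).
2 cycles.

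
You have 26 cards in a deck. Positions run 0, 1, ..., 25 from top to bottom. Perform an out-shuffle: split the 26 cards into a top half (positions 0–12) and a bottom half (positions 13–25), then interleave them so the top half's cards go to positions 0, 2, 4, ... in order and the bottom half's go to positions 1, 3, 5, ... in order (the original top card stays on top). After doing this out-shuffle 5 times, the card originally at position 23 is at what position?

Track the card's position through each out-shuffle:
23 → 21 → 17 → 9 → 18 → 11

11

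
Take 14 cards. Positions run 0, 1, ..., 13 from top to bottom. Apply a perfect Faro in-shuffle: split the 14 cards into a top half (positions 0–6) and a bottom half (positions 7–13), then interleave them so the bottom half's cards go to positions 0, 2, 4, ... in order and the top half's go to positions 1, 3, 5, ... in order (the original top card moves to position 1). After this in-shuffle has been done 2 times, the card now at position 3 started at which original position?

0

Work backwards from position 3, undoing one in-shuffle at a time:
3 ← 1 ← 0
So the card now at position 3 started at position 0.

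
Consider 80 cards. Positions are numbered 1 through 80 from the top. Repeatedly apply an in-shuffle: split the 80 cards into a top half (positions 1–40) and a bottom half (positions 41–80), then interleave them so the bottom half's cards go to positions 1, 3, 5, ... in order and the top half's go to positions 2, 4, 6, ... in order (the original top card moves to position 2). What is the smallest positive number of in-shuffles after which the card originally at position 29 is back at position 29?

54

Follow position 29 under repeated in-shuffles:
29 → 58 → 35 → 70 → 59 → 37 → 74 → 67 → ... → 29 (length 54)
It first returns after 54 in-shuffles.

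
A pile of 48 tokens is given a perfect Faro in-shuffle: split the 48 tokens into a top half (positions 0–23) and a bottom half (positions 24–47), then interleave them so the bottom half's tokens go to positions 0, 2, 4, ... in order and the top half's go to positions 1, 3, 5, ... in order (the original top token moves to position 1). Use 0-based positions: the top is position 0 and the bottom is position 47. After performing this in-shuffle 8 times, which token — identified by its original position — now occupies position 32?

Work backwards from position 32, undoing one in-shuffle at a time:
32 ← 40 ← 44 ← 46 ← 47 ← 23 ← 11 ← 5 ← 2
So the token now at position 32 started at position 2.

2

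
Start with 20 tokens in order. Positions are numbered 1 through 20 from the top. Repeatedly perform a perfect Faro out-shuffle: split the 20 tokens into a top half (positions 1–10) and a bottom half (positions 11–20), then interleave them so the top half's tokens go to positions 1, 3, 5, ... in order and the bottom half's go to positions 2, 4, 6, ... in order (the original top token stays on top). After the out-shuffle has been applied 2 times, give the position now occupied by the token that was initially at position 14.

Track the token's position through each out-shuffle:
14 → 8 → 15

15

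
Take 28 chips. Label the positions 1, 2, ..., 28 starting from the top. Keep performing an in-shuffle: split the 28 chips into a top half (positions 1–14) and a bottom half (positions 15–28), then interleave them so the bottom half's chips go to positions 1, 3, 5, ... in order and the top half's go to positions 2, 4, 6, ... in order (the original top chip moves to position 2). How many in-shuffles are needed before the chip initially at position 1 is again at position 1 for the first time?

Follow position 1 under repeated in-shuffles:
1 → 2 → 4 → 8 → 16 → 3 → 6 → 12 → ... → 1 (length 28)
It first returns after 28 in-shuffles.

28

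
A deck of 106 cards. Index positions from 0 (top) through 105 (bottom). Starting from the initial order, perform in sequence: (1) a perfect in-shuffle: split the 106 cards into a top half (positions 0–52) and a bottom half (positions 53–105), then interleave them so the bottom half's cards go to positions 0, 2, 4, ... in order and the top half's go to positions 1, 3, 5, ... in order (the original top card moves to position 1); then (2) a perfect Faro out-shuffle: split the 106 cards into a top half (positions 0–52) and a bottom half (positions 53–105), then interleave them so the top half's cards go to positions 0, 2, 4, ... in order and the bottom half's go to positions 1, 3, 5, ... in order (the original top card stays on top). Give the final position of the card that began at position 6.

Track the card from position 6 forward through each operation:
  after op 1 (in-shuffle): 6 → 13
  after op 2 (out-shuffle): 13 → 26

26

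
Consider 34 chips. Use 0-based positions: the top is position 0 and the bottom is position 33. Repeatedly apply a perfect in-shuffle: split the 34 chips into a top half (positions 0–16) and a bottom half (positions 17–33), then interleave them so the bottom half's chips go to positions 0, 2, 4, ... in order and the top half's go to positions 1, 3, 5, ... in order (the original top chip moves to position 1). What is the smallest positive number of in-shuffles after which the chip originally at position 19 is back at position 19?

3

Follow position 19 under repeated in-shuffles:
19 → 4 → 9 → 19
It first returns after 3 in-shuffles.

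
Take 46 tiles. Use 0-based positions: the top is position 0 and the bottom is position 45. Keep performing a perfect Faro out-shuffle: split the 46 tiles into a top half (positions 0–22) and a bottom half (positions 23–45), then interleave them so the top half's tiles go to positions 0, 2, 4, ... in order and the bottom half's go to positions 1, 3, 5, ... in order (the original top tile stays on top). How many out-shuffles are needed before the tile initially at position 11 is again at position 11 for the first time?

12

Follow position 11 under repeated out-shuffles:
11 → 22 → 44 → 43 → 41 → 37 → 29 → 13 → 26 → 7 → 14 → 28 → 11
It first returns after 12 out-shuffles.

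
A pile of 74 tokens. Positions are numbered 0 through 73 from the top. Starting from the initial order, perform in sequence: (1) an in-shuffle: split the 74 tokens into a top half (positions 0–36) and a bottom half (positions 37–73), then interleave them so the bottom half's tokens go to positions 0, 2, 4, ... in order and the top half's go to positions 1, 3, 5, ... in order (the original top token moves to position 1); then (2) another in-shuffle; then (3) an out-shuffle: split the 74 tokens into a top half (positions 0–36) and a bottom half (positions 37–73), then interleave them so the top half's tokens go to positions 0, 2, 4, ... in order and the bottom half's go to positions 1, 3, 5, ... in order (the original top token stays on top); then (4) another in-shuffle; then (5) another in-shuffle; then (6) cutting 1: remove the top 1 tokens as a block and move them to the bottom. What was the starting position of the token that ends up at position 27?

49

Undo the operations in reverse order, starting from position 27:
  undo op 6 (cut 1): 27 ← 28
  undo op 5 (in-shuffle, from bottom half): 28 ← 51
  undo op 4 (in-shuffle, from top half): 51 ← 25
  undo op 3 (out-shuffle, from bottom half): 25 ← 49
  undo op 2 (in-shuffle, from top half): 49 ← 24
  undo op 1 (in-shuffle, from bottom half): 24 ← 49
So the token at position 27 came from original position 49.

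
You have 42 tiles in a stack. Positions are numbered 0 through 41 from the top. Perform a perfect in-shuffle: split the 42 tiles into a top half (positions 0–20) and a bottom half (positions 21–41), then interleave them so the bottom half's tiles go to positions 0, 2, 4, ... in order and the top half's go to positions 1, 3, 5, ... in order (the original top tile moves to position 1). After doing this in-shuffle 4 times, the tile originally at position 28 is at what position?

Track the tile's position through each in-shuffle:
28 → 14 → 29 → 16 → 33

33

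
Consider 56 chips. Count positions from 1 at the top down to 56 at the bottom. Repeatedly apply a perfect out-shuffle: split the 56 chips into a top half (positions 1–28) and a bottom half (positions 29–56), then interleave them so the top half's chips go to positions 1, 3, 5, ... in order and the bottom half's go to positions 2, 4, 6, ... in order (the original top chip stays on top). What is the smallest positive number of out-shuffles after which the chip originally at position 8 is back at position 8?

20

Follow position 8 under repeated out-shuffles:
8 → 15 → 29 → 2 → 3 → 5 → 9 → 17 → 33 → 10 → 19 → 37 → 18 → 35 → 14 → 27 → 53 → 50 → 44 → 32 → 8
It first returns after 20 out-shuffles.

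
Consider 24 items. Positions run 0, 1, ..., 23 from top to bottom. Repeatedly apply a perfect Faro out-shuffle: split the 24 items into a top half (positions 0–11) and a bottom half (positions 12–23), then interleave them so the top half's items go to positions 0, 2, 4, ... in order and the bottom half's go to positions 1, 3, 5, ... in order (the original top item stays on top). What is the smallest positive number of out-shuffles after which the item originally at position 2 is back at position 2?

11

Follow position 2 under repeated out-shuffles:
2 → 4 → 8 → 16 → 9 → 18 → 13 → 3 → 6 → 12 → 1 → 2
It first returns after 11 out-shuffles.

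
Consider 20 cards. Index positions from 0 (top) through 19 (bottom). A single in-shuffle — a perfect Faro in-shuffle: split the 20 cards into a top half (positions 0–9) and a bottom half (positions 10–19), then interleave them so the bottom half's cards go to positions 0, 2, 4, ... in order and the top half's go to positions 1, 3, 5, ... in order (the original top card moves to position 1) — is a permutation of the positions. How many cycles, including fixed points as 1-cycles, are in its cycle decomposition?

5

Trace each unvisited position around until it returns:
(0 1 3 7 15 10) (2 5 11) (4 9 19 18 16 12) (6 13) (8 17 14)
5 cycles in total.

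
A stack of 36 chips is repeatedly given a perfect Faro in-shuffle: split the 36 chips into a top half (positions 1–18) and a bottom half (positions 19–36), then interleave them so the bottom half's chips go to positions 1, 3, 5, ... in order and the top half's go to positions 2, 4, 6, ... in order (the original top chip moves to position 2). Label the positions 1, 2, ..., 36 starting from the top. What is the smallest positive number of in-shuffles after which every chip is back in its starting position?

36

The in-shuffle permutes the 36 positions with cycle lengths [36].
Every chip is home exactly when every cycle has completed a whole number of laps, i.e. after lcm(36) = 36 in-shuffles.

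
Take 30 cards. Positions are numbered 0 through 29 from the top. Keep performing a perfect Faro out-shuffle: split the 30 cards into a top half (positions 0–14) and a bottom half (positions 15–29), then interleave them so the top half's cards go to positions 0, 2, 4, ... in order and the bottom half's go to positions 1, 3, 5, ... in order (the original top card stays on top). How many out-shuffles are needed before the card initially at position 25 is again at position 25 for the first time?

28

Follow position 25 under repeated out-shuffles:
25 → 21 → 13 → 26 → 23 → 17 → 5 → 10 → ... → 25 (length 28)
It first returns after 28 out-shuffles.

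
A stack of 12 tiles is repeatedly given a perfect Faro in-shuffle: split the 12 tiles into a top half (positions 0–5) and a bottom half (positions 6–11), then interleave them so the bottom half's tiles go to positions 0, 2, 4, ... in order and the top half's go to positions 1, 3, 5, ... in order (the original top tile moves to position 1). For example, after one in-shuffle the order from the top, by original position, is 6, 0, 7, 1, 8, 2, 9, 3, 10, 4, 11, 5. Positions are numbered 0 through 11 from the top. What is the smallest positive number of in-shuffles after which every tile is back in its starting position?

The in-shuffle permutes the 12 positions with cycle lengths [12].
Every tile is home exactly when every cycle has completed a whole number of laps, i.e. after lcm(12) = 12 in-shuffles.

12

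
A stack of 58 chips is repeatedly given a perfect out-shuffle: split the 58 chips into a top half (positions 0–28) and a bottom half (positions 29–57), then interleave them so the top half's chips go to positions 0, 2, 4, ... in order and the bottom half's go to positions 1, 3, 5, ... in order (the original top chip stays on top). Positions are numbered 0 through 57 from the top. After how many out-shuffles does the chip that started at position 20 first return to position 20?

18

Follow position 20 under repeated out-shuffles:
20 → 40 → 23 → 46 → 35 → 13 → 26 → 52 → 47 → 37 → 17 → 34 → 11 → 22 → 44 → 31 → 5 → 10 → 20
It first returns after 18 out-shuffles.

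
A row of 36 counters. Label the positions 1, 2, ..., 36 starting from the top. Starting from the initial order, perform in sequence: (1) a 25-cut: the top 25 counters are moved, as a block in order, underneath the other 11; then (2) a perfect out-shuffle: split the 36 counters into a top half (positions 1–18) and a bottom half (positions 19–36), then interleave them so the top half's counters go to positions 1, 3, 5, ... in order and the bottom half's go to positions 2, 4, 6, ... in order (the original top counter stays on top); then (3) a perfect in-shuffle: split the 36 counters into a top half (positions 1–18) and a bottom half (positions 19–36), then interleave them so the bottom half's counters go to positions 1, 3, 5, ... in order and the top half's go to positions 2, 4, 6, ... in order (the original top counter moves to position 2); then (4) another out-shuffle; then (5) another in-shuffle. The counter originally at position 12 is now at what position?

Track the counter from position 12 forward through each operation:
  after op 1 (cut 25): 12 → 23
  after op 2 (out-shuffle): 23 → 10
  after op 3 (in-shuffle): 10 → 20
  after op 4 (out-shuffle): 20 → 4
  after op 5 (in-shuffle): 4 → 8

8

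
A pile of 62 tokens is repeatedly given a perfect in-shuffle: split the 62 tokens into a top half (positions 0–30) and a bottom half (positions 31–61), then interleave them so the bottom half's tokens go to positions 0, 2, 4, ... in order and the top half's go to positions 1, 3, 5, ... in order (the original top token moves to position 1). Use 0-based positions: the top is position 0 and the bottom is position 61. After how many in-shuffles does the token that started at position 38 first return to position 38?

Follow position 38 under repeated in-shuffles:
38 → 14 → 29 → 59 → 56 → 50 → 38
It first returns after 6 in-shuffles.

6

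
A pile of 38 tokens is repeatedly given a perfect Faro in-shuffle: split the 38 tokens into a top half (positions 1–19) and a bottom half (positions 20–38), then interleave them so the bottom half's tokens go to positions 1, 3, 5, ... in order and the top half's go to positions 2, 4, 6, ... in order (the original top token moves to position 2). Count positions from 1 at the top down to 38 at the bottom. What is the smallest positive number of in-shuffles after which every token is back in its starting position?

The in-shuffle permutes the 38 positions with cycle lengths [2, 12, 12, 12].
Every token is home exactly when every cycle has completed a whole number of laps, i.e. after lcm(2, 12) = 12 in-shuffles.

12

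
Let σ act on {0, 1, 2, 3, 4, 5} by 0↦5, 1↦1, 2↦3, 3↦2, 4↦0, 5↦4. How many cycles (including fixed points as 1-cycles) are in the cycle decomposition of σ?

Cycle decomposition: (0 5 4) (1) (2 3).
3 cycles.

3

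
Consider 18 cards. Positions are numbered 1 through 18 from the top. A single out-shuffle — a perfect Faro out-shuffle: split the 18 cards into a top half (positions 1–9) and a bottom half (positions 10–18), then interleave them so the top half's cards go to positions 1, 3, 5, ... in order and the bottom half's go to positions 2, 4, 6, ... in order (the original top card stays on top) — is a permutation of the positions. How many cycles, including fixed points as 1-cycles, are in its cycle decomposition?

Trace each unvisited position around until it returns:
(1) (2 3 5 9 17 16 14 10) (4 7 13 8 15 12 6 11) (18)
4 cycles in total.

4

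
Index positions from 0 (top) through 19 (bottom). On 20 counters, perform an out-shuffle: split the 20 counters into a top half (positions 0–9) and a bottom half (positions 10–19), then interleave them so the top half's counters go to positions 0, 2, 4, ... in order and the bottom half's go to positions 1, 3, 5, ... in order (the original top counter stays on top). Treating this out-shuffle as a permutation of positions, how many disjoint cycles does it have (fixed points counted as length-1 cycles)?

Trace each unvisited position around until it returns:
(0) (1 2 4 8 16 13 ... len 18) (19)
3 cycles in total.

3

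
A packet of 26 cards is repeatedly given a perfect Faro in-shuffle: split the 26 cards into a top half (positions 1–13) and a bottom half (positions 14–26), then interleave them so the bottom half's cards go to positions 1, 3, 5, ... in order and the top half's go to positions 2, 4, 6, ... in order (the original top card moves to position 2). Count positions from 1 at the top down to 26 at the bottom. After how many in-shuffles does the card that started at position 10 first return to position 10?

18

Follow position 10 under repeated in-shuffles:
10 → 20 → 13 → 26 → 25 → 23 → 19 → 11 → 22 → 17 → 7 → 14 → 1 → 2 → 4 → 8 → 16 → 5 → 10
It first returns after 18 in-shuffles.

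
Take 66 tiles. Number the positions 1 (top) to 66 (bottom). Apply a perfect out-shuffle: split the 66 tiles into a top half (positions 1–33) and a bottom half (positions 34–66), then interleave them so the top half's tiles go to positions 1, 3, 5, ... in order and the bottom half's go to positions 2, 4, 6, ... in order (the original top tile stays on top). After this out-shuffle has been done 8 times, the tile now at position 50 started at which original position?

Work backwards from position 50, undoing one out-shuffle at a time:
50 ← 58 ← 62 ← 64 ← 65 ← 33 ← 17 ← 9 ← 5
So the tile now at position 50 started at position 5.

5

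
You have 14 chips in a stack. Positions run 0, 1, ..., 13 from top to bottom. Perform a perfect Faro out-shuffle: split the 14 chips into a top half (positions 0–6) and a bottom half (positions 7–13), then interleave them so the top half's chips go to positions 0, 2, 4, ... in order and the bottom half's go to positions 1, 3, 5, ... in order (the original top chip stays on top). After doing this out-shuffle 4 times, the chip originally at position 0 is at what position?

Position 0 is a fixed point of every out-shuffle, so the chip never moves.

0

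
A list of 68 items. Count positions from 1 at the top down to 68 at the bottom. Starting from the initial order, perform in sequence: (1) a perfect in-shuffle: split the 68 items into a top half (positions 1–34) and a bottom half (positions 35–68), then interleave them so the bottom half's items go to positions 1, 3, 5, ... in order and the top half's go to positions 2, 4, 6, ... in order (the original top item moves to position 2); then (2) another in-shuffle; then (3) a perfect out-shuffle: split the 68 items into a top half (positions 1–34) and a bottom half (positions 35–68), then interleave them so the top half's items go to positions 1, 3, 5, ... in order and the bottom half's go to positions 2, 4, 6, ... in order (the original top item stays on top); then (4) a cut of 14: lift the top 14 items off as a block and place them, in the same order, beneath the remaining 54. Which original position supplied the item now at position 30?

14

Undo the operations in reverse order, starting from position 30:
  undo op 4 (cut 14): 30 ← 44
  undo op 3 (out-shuffle, from bottom half): 44 ← 56
  undo op 2 (in-shuffle, from top half): 56 ← 28
  undo op 1 (in-shuffle, from top half): 28 ← 14
So the item at position 30 came from original position 14.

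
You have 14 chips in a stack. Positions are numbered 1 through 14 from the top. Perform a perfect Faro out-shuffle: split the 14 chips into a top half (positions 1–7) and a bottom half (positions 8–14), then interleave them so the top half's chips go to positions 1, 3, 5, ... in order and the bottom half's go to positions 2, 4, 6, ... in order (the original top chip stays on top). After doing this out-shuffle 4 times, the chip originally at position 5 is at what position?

13

Track the chip's position through each out-shuffle:
5 → 9 → 4 → 7 → 13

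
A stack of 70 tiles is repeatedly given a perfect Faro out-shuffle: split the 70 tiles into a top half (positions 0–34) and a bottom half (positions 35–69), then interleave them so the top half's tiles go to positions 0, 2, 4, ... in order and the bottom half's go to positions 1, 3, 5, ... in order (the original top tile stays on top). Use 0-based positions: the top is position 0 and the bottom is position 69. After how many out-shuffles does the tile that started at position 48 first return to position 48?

Follow position 48 under repeated out-shuffles:
48 → 27 → 54 → 39 → 9 → 18 → 36 → 3 → 6 → 12 → 24 → 48
It first returns after 11 out-shuffles.

11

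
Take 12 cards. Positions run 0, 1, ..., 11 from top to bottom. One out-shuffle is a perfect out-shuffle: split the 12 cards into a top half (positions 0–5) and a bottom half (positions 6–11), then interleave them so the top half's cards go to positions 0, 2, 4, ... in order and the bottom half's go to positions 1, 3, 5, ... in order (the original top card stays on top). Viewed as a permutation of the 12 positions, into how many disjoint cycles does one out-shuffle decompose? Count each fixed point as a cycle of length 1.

Trace each unvisited position around until it returns:
(0) (1 2 4 8 5 10 9 7 3 6) (11)
3 cycles in total.

3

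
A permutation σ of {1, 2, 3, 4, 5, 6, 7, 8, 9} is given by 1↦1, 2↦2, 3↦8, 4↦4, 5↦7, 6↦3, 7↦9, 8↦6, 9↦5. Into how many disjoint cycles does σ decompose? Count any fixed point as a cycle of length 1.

Cycle decomposition: (1) (2) (3 8 6) (4) (5 7 9).
5 cycles.

5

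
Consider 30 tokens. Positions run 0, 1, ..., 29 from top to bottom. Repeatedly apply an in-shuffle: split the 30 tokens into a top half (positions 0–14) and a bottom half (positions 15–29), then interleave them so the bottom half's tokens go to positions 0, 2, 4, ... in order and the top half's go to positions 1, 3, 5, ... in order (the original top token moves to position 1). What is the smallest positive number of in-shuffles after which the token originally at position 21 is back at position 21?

5

Follow position 21 under repeated in-shuffles:
21 → 12 → 25 → 20 → 10 → 21
It first returns after 5 in-shuffles.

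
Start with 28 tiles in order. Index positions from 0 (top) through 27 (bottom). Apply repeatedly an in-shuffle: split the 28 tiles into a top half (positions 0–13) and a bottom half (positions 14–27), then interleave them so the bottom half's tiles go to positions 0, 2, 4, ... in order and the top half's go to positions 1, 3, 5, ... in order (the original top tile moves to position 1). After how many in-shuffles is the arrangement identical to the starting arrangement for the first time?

The in-shuffle permutes the 28 positions with cycle lengths [28].
Every tile is home exactly when every cycle has completed a whole number of laps, i.e. after lcm(28) = 28 in-shuffles.

28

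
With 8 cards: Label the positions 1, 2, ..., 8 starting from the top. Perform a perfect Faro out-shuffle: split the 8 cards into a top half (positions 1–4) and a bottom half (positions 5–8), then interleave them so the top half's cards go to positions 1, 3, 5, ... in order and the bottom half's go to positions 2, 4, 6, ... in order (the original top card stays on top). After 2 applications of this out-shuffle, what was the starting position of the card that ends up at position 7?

Work backwards from position 7, undoing one out-shuffle at a time:
7 ← 4 ← 6
So the card now at position 7 started at position 6.

6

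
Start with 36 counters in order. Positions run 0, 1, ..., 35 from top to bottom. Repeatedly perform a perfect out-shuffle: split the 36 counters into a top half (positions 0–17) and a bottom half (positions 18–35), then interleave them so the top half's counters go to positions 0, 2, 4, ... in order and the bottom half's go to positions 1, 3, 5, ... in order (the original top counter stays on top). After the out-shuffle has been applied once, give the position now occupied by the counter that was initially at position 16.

32

Track the counter's position through each out-shuffle:
16 → 32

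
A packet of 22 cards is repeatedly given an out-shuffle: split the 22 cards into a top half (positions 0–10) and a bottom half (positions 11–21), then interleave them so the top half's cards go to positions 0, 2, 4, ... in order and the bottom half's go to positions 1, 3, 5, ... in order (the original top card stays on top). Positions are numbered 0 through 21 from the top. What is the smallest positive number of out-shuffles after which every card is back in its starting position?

The out-shuffle permutes the 22 positions with cycle lengths [1, 1, 2, 3, 3, 6, 6].
Every card is home exactly when every cycle has completed a whole number of laps, i.e. after lcm(1, 2, 3, 6) = 6 out-shuffles.

6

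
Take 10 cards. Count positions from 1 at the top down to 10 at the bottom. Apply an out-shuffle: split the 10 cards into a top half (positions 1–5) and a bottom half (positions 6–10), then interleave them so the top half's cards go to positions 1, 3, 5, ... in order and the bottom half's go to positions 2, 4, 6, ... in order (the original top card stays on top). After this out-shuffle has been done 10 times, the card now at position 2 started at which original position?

5

Work backwards from position 2, undoing one out-shuffle at a time:
2 ← 6 ← 8 ← 9 ← 5 ← 3 ← 2 ← 6 ← 8 ← 9 ← 5
So the card now at position 2 started at position 5.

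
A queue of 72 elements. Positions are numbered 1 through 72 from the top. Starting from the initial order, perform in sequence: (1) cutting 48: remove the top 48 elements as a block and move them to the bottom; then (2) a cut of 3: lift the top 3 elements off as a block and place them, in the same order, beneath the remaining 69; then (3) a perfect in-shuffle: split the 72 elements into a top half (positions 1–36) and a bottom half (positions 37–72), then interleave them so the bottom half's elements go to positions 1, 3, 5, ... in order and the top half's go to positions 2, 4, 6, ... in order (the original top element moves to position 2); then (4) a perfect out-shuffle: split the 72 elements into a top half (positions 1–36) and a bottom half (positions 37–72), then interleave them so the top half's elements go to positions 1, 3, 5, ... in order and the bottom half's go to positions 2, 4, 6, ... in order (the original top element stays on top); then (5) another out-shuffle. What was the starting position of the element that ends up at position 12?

44

Undo the operations in reverse order, starting from position 12:
  undo op 5 (out-shuffle, from bottom half): 12 ← 42
  undo op 4 (out-shuffle, from bottom half): 42 ← 57
  undo op 3 (in-shuffle, from bottom half): 57 ← 65
  undo op 2 (cut 3): 65 ← 68
  undo op 1 (cut 48): 68 ← 44
So the element at position 12 came from original position 44.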